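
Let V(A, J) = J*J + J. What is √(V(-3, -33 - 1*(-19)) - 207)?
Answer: 5*I ≈ 5.0*I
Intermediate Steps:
V(A, J) = J + J² (V(A, J) = J² + J = J + J²)
√(V(-3, -33 - 1*(-19)) - 207) = √((-33 - 1*(-19))*(1 + (-33 - 1*(-19))) - 207) = √((-33 + 19)*(1 + (-33 + 19)) - 207) = √(-14*(1 - 14) - 207) = √(-14*(-13) - 207) = √(182 - 207) = √(-25) = 5*I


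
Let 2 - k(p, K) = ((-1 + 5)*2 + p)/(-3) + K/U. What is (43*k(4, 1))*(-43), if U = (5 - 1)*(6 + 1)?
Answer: -308783/28 ≈ -11028.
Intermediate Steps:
U = 28 (U = 4*7 = 28)
k(p, K) = 14/3 - K/28 + p/3 (k(p, K) = 2 - (((-1 + 5)*2 + p)/(-3) + K/28) = 2 - ((4*2 + p)*(-⅓) + K*(1/28)) = 2 - ((8 + p)*(-⅓) + K/28) = 2 - ((-8/3 - p/3) + K/28) = 2 - (-8/3 - p/3 + K/28) = 2 + (8/3 - K/28 + p/3) = 14/3 - K/28 + p/3)
(43*k(4, 1))*(-43) = (43*(14/3 - 1/28*1 + (⅓)*4))*(-43) = (43*(14/3 - 1/28 + 4/3))*(-43) = (43*(167/28))*(-43) = (7181/28)*(-43) = -308783/28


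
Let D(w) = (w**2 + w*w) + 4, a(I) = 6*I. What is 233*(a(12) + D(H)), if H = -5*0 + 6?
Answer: 34484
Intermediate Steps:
H = 6 (H = 0 + 6 = 6)
D(w) = 4 + 2*w**2 (D(w) = (w**2 + w**2) + 4 = 2*w**2 + 4 = 4 + 2*w**2)
233*(a(12) + D(H)) = 233*(6*12 + (4 + 2*6**2)) = 233*(72 + (4 + 2*36)) = 233*(72 + (4 + 72)) = 233*(72 + 76) = 233*148 = 34484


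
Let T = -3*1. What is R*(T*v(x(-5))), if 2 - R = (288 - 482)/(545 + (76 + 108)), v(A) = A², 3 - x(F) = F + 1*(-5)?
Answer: -279188/243 ≈ -1148.9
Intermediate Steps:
x(F) = 8 - F (x(F) = 3 - (F + 1*(-5)) = 3 - (F - 5) = 3 - (-5 + F) = 3 + (5 - F) = 8 - F)
T = -3
R = 1652/729 (R = 2 - (288 - 482)/(545 + (76 + 108)) = 2 - (-194)/(545 + 184) = 2 - (-194)/729 = 2 - 1*(-194/729) = 2 + 194/729 = 1652/729 ≈ 2.2661)
R*(T*v(x(-5))) = 1652*(-3*(8 - 1*(-5))²)/729 = 1652*(-3*(8 + 5)²)/729 = 1652*(-3*13²)/729 = 1652*(-3*169)/729 = (1652/729)*(-507) = -279188/243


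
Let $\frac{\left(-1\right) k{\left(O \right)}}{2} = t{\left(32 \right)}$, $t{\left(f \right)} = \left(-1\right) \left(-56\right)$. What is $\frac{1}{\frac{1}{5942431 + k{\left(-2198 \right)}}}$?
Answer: $5942319$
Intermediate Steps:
$t{\left(f \right)} = 56$
$k{\left(O \right)} = -112$ ($k{\left(O \right)} = \left(-2\right) 56 = -112$)
$\frac{1}{\frac{1}{5942431 + k{\left(-2198 \right)}}} = \frac{1}{\frac{1}{5942431 - 112}} = \frac{1}{\frac{1}{5942319}} = 5942319$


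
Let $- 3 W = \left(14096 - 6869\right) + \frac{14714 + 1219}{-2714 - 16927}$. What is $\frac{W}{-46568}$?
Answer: $\frac{23654929}{457321044} \approx 0.051725$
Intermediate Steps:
$W = - \frac{47309858}{19641}$ ($W = - \frac{\left(14096 - 6869\right) + \frac{14714 + 1219}{-2714 - 16927}}{3} = - \frac{7227 + \frac{15933}{-19641}}{3} = - \frac{7227 + 15933 \left(- \frac{1}{19641}\right)}{3} = - \frac{7227 - \frac{5311}{6547}}{3} = \left(- \frac{1}{3}\right) \frac{47309858}{6547} = - \frac{47309858}{19641} \approx -2408.7$)
$\frac{W}{-46568} = - \frac{47309858}{19641 \left(-46568\right)} = \left(- \frac{47309858}{19641}\right) \left(- \frac{1}{46568}\right) = \frac{23654929}{457321044}$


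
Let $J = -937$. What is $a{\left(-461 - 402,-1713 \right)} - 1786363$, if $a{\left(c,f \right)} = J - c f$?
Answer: $-3265619$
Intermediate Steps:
$a{\left(c,f \right)} = -937 - c f$
$a{\left(-461 - 402,-1713 \right)} - 1786363 = \left(-937 - \left(-461 - 402\right) \left(-1713\right)\right) - 1786363 = \left(-937 - \left(-863\right) \left(-1713\right)\right) - 1786363 = \left(-937 - 1478319\right) - 1786363 = -1479256 - 1786363 = -3265619$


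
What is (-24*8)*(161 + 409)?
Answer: -109440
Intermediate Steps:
(-24*8)*(161 + 409) = -192*570 = -109440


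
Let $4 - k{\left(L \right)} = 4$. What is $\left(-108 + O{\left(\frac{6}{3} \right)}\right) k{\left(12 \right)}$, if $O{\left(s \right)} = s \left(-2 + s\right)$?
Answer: $0$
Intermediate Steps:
$k{\left(L \right)} = 0$ ($k{\left(L \right)} = 4 - 4 = 0$)
$\left(-108 + O{\left(\frac{6}{3} \right)}\right) k{\left(12 \right)} = \left(-108 + \frac{6}{3} \left(-2 + \frac{6}{3}\right)\right) 0 = \left(-108 + 6 \cdot \frac{1}{3} \left(-2 + 6 \cdot \frac{1}{3}\right)\right) 0 = \left(-108 + 2 \left(-2 + 2\right)\right) 0 = \left(-108 + 2 \cdot 0\right) 0 = \left(-108 + 0\right) 0 = \left(-108\right) 0 = 0$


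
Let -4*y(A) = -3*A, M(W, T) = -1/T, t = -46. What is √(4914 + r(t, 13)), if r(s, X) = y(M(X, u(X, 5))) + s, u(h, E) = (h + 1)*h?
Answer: √644989982/364 ≈ 69.771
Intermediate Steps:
u(h, E) = h*(1 + h) (u(h, E) = (1 + h)*h = h*(1 + h))
y(A) = 3*A/4 (y(A) = -(-3)*A/4 = 3*A/4)
r(s, X) = s - 3/(4*X*(1 + X)) (r(s, X) = 3*(-1/(X*(1 + X)))/4 + s = -3/(4*X*(1 + X)) + s = s - 3/(4*X*(1 + X)))
√(4914 + r(t, 13)) = √(4914 + (-¾ + 13*(-46)*(1 + 13))/(13*(1 + 13))) = √(4914 + (1/13)*(-¾ + 13*(-46)*14)/14) = √(4914 + (1/13)*(1/14)*(-¾ - 8372)) = √(4914 + (1/13)*(1/14)*(-33491/4)) = √(4914 - 33491/728) = √(3543901/728) = √644989982/364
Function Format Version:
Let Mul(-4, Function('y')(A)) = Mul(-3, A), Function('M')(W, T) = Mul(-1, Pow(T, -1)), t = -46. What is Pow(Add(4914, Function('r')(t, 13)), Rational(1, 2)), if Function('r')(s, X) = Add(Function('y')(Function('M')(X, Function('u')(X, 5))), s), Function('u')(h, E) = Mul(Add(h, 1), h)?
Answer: Mul(Rational(1, 364), Pow(644989982, Rational(1, 2))) ≈ 69.771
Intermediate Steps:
Function('u')(h, E) = Mul(h, Add(1, h)) (Function('u')(h, E) = Mul(Add(1, h), h) = Mul(h, Add(1, h)))
Function('y')(A) = Mul(Rational(3, 4), A) (Function('y')(A) = Mul(Rational(-1, 4), Mul(-3, A)) = Mul(Rational(3, 4), A))
Function('r')(s, X) = Add(s, Mul(Rational(-3, 4), Pow(X, -1), Pow(Add(1, X), -1))) (Function('r')(s, X) = Add(Mul(Rational(3, 4), Mul(-1, Pow(Mul(X, Add(1, X)), -1))), s) = Add(Mul(Rational(3, 4), Mul(-1, Mul(Pow(X, -1), Pow(Add(1, X), -1)))), s) = Add(Mul(Rational(3, 4), Mul(-1, Pow(X, -1), Pow(Add(1, X), -1))), s) = Add(Mul(Rational(-3, 4), Pow(X, -1), Pow(Add(1, X), -1)), s) = Add(s, Mul(Rational(-3, 4), Pow(X, -1), Pow(Add(1, X), -1))))
Pow(Add(4914, Function('r')(t, 13)), Rational(1, 2)) = Pow(Add(4914, Mul(Pow(13, -1), Pow(Add(1, 13), -1), Add(Rational(-3, 4), Mul(13, -46, Add(1, 13))))), Rational(1, 2)) = Pow(Add(4914, Mul(Rational(1, 13), Pow(14, -1), Add(Rational(-3, 4), Mul(13, -46, 14)))), Rational(1, 2)) = Pow(Add(4914, Mul(Rational(1, 13), Rational(1, 14), Add(Rational(-3, 4), -8372))), Rational(1, 2)) = Pow(Add(4914, Mul(Rational(1, 13), Rational(1, 14), Rational(-33491, 4))), Rational(1, 2)) = Pow(Add(4914, Rational(-33491, 728)), Rational(1, 2)) = Pow(Rational(3543901, 728), Rational(1, 2)) = Mul(Rational(1, 364), Pow(644989982, Rational(1, 2)))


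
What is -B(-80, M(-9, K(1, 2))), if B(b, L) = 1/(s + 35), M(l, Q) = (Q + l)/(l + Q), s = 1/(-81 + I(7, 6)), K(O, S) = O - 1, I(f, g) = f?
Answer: -74/2589 ≈ -0.028582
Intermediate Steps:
K(O, S) = -1 + O
s = -1/74 (s = 1/(-81 + 7) = 1/(-74) = -1/74 ≈ -0.013514)
M(l, Q) = 1 (M(l, Q) = (Q + l)/(Q + l) = 1)
B(b, L) = 74/2589 (B(b, L) = 1/(-1/74 + 35) = 1/(2589/74) = 74/2589)
-B(-80, M(-9, K(1, 2))) = -1*74/2589 = -74/2589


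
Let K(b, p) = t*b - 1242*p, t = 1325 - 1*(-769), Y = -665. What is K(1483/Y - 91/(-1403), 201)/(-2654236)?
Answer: 118572449193/1238194458410 ≈ 0.095762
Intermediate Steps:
t = 2094 (t = 1325 + 769 = 2094)
K(b, p) = -1242*p + 2094*b (K(b, p) = 2094*b - 1242*p = -1242*p + 2094*b)
K(1483/Y - 91/(-1403), 201)/(-2654236) = (-1242*201 + 2094*(1483/(-665) - 91/(-1403)))/(-2654236) = (-249642 + 2094*(1483*(-1/665) - 91*(-1/1403)))*(-1/2654236) = (-249642 + 2094*(-1483/665 + 91/1403))*(-1/2654236) = (-249642 + 2094*(-2020134/932995))*(-1/2654236) = (-249642 - 4230160596/932995)*(-1/2654236) = -237144898386/932995*(-1/2654236) = 118572449193/1238194458410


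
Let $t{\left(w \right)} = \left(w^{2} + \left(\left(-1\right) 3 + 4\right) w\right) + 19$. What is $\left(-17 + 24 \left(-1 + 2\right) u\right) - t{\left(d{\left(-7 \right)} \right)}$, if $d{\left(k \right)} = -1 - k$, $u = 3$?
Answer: $-6$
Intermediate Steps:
$t{\left(w \right)} = 19 + w + w^{2}$ ($t{\left(w \right)} = \left(w^{2} + \left(-3 + 4\right) w\right) + 19 = \left(w^{2} + 1 w\right) + 19 = \left(w^{2} + w\right) + 19 = \left(w + w^{2}\right) + 19 = 19 + w + w^{2}$)
$\left(-17 + 24 \left(-1 + 2\right) u\right) - t{\left(d{\left(-7 \right)} \right)} = \left(-17 + 24 \left(-1 + 2\right) 3\right) - \left(19 - -6 + \left(-1 - -7\right)^{2}\right) = \left(-17 + 24 \cdot 1 \cdot 3\right) - \left(19 + \left(-1 + 7\right) + \left(-1 + 7\right)^{2}\right) = \left(-17 + 24 \cdot 3\right) - \left(19 + 6 + 6^{2}\right) = \left(-17 + 72\right) - \left(19 + 6 + 36\right) = 55 - 61 = -6$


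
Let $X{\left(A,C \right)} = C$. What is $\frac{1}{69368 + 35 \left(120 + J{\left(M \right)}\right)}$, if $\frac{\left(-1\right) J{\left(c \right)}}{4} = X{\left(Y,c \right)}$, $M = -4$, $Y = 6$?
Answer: $\frac{1}{74128} \approx 1.349 \cdot 10^{-5}$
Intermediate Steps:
$J{\left(c \right)} = - 4 c$
$\frac{1}{69368 + 35 \left(120 + J{\left(M \right)}\right)} = \frac{1}{69368 + 35 \left(120 - -16\right)} = \frac{1}{69368 + 35 \left(120 + 16\right)} = \frac{1}{69368 + 35 \cdot 136} = \frac{1}{69368 + 4760} = \frac{1}{74128}$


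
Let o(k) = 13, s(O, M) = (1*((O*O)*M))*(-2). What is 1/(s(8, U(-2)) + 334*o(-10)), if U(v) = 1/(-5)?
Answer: 5/21838 ≈ 0.00022896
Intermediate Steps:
U(v) = -1/5 (U(v) = 1*(-1/5) = -1/5)
s(O, M) = -2*M*O**2 (s(O, M) = (1*(O**2*M))*(-2) = (1*(M*O**2))*(-2) = (M*O**2)*(-2) = -2*M*O**2)
1/(s(8, U(-2)) + 334*o(-10)) = 1/(-2*(-1/5)*8**2 + 334*13) = 1/(-2*(-1/5)*64 + 4342) = 1/(128/5 + 4342) = 1/(21838/5) = 5/21838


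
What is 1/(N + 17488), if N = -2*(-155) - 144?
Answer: 1/17654 ≈ 5.6644e-5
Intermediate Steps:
N = 166 (N = 310 - 144 = 166)
1/(N + 17488) = 1/(166 + 17488) = 1/17654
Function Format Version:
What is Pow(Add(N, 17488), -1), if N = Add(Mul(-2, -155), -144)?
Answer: Rational(1, 17654) ≈ 5.6644e-5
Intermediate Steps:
N = 166 (N = Add(310, -144) = 166)
Pow(Add(N, 17488), -1) = Pow(Add(166, 17488), -1) = Pow(17654, -1) = Rational(1, 17654)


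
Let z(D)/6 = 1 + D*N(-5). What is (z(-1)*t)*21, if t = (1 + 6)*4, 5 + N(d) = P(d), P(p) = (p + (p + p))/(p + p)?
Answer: 15876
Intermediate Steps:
P(p) = 3/2 (P(p) = (p + 2*p)/((2*p)) = (3*p)*(1/(2*p)) = 3/2)
N(d) = -7/2 (N(d) = -5 + 3/2 = -7/2)
t = 28 (t = 7*4 = 28)
z(D) = 6 - 21*D (z(D) = 6*(1 + D*(-7/2)) = 6*(1 - 7*D/2) = 6 - 21*D)
(z(-1)*t)*21 = ((6 - 21*(-1))*28)*21 = ((6 + 21)*28)*21 = (27*28)*21 = 756*21 = 15876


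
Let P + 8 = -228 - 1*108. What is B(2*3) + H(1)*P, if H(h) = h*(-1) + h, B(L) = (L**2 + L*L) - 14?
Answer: 58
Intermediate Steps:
B(L) = -14 + 2*L**2 (B(L) = (L**2 + L**2) - 14 = 2*L**2 - 14 = -14 + 2*L**2)
P = -344 (P = -8 + (-228 - 1*108) = -8 + (-228 - 108) = -8 - 336 = -344)
H(h) = 0 (H(h) = -h + h = 0)
B(2*3) + H(1)*P = (-14 + 2*(2*3)**2) + 0*(-344) = (-14 + 2*6**2) + 0 = (-14 + 2*36) + 0 = (-14 + 72) + 0 = 58 + 0 = 58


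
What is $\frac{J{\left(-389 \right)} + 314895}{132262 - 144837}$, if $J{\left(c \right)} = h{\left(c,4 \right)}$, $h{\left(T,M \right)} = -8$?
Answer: $- \frac{314887}{12575} \approx -25.041$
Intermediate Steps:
$J{\left(c \right)} = -8$
$\frac{J{\left(-389 \right)} + 314895}{132262 - 144837} = \frac{-8 + 314895}{132262 - 144837} = \frac{314887}{-12575} = 314887 \left(- \frac{1}{12575}\right) = - \frac{314887}{12575}$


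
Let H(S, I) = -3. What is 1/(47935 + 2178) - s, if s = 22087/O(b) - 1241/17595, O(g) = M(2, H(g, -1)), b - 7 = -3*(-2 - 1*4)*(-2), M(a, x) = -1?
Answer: 1145589094369/51866955 ≈ 22087.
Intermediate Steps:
b = -29 (b = 7 - 3*(-2 - 1*4)*(-2) = 7 - 3*(-2 - 4)*(-2) = 7 - 3*(-6)*(-2) = 7 + 18*(-2) = 7 - 36 = -29)
O(g) = -1
s = -22860118/1035 (s = 22087/(-1) - 1241/17595 = 22087*(-1) - 1241*1/17595 = -22087 - 73/1035 = -22860118/1035 ≈ -22087.)
1/(47935 + 2178) - s = 1/(47935 + 2178) - 1*(-22860118/1035) = 1/50113 + 22860118/1035 = 1145589094369/51866955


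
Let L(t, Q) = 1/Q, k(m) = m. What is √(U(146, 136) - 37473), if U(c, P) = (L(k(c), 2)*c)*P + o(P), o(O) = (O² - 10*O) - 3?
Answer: 2*I*√2603 ≈ 102.04*I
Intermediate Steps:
o(O) = -3 + O² - 10*O
U(c, P) = -3 + P² - 10*P + P*c/2 (U(c, P) = (c/2)*P + (-3 + P² - 10*P) = P*c/2 + (-3 + P² - 10*P) = -3 + P² - 10*P + P*c/2)
√(U(146, 136) - 37473) = √((-3 + 136² - 10*136 + (½)*136*146) - 37473) = √((-3 + 18496 - 1360 + 9928) - 37473) = √(27061 - 37473) = √(-10412) = 2*I*√2603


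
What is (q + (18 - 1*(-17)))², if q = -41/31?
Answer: 1089936/961 ≈ 1134.2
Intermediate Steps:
q = -41/31 (q = -41*1/31 = -41/31 ≈ -1.3226)
(q + (18 - 1*(-17)))² = (-41/31 + (18 - 1*(-17)))² = (-41/31 + (18 + 17))² = (-41/31 + 35)² = (1044/31)² = 1089936/961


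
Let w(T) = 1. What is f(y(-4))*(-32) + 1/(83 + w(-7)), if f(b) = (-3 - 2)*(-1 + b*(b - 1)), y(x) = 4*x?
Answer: 3642241/84 ≈ 43360.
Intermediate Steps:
f(b) = 5 - 5*b*(-1 + b) (f(b) = -5*(-1 + b*(-1 + b)) = 5 - 5*b*(-1 + b))
f(y(-4))*(-32) + 1/(83 + w(-7)) = (5 - 5*(4*(-4))² + 5*(4*(-4)))*(-32) + 1/(83 + 1) = (5 - 5*(-16)² + 5*(-16))*(-32) + 1/84 = (5 - 5*256 - 80)*(-32) + 1/84 = (5 - 1280 - 80)*(-32) + 1/84 = -1355*(-32) + 1/84 = 43360 + 1/84 = 3642241/84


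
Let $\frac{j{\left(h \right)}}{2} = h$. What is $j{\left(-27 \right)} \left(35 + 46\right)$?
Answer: $-4374$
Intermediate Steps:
$j{\left(h \right)} = 2 h$
$j{\left(-27 \right)} \left(35 + 46\right) = 2 \left(-27\right) \left(35 + 46\right) = \left(-54\right) 81 = -4374$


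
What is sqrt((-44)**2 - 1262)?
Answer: sqrt(674) ≈ 25.962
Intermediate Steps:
sqrt((-44)**2 - 1262) = sqrt(1936 - 1262) = sqrt(674)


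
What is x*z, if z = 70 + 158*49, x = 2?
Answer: 15624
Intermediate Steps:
z = 7812 (z = 70 + 7742 = 7812)
x*z = 2*7812 = 15624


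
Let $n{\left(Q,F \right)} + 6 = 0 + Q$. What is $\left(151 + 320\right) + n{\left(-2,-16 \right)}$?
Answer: $463$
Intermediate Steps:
$n{\left(Q,F \right)} = -6 + Q$ ($n{\left(Q,F \right)} = -6 + \left(0 + Q\right) = -6 + Q$)
$\left(151 + 320\right) + n{\left(-2,-16 \right)} = \left(151 + 320\right) - 8 = 471 - 8 = 463$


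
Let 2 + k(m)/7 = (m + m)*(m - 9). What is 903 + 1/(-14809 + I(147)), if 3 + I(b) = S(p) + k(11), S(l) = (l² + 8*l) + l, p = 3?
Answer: 13077245/14482 ≈ 903.00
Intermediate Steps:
S(l) = l² + 9*l
k(m) = -14 + 14*m*(-9 + m) (k(m) = -14 + 7*((m + m)*(m - 9)) = -14 + 7*((2*m)*(-9 + m)) = -14 + 7*(2*m*(-9 + m)) = -14 + 14*m*(-9 + m))
I(b) = 327 (I(b) = -3 + (3*(9 + 3) + (-14 - 126*11 + 14*11²)) = -3 + (3*12 + (-14 - 1386 + 14*121)) = -3 + (36 + (-14 - 1386 + 1694)) = -3 + (36 + 294) = -3 + 330 = 327)
903 + 1/(-14809 + I(147)) = 903 + 1/(-14809 + 327) = 903 + 1/(-14482) = 903 - 1/14482 = 13077245/14482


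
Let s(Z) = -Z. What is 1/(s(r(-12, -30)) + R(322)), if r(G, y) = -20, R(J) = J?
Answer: 1/342 ≈ 0.0029240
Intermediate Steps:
1/(s(r(-12, -30)) + R(322)) = 1/(-1*(-20) + 322) = 1/(20 + 322) = 1/342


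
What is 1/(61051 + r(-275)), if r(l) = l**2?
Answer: 1/136676 ≈ 7.3166e-6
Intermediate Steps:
1/(61051 + r(-275)) = 1/(61051 + (-275)**2) = 1/(61051 + 75625) = 1/136676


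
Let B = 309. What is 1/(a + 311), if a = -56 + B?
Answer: 1/564 ≈ 0.0017731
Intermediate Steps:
a = 253 (a = -56 + 309 = 253)
1/(a + 311) = 1/(253 + 311) = 1/564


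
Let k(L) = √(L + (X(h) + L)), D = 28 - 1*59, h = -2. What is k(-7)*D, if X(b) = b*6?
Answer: -31*I*√26 ≈ -158.07*I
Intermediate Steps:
X(b) = 6*b
D = -31 (D = 28 - 59 = -31)
k(L) = √(-12 + 2*L) (k(L) = √(L + (6*(-2) + L)) = √(L + (-12 + L)) = √(-12 + 2*L))
k(-7)*D = √(-12 + 2*(-7))*(-31) = √(-12 - 14)*(-31) = √(-26)*(-31) = (I*√26)*(-31) = -31*I*√26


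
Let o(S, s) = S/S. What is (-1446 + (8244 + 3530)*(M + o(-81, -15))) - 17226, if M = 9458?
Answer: 111351594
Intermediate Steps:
o(S, s) = 1
(-1446 + (8244 + 3530)*(M + o(-81, -15))) - 17226 = (-1446 + (8244 + 3530)*(9458 + 1)) - 17226 = (-1446 + 11774*9459) - 17226 = (-1446 + 111370266) - 17226 = 111368820 - 17226 = 111351594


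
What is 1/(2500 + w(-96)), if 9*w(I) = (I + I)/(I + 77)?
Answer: 57/142564 ≈ 0.00039982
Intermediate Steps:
w(I) = 2*I/(9*(77 + I)) (w(I) = ((I + I)/(I + 77))/9 = ((2*I)/(77 + I))/9 = (2*I/(77 + I))/9 = 2*I/(9*(77 + I)))
1/(2500 + w(-96)) = 1/(2500 + (2/9)*(-96)/(77 - 96)) = 1/(2500 + (2/9)*(-96)/(-19)) = 1/(2500 + (2/9)*(-96)*(-1/19)) = 1/(2500 + 64/57) = 1/(142564/57) = 57/142564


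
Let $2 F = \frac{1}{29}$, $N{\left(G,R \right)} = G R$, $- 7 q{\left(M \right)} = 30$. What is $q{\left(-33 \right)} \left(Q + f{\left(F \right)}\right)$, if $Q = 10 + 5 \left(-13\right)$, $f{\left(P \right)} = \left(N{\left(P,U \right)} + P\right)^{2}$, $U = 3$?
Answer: $\frac{1387530}{5887} \approx 235.69$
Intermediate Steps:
$q{\left(M \right)} = - \frac{30}{7}$ ($q{\left(M \right)} = \left(- \frac{1}{7}\right) 30 = - \frac{30}{7}$)
$F = \frac{1}{58}$ ($F = \frac{1}{2 \cdot 29} = \frac{1}{2} \cdot \frac{1}{29} = \frac{1}{58} \approx 0.017241$)
$f{\left(P \right)} = 16 P^{2}$ ($f{\left(P \right)} = \left(P 3 + P\right)^{2} = \left(3 P + P\right)^{2} = \left(4 P\right)^{2} = 16 P^{2}$)
$Q = -55$ ($Q = 10 - 65 = -55$)
$q{\left(-33 \right)} \left(Q + f{\left(F \right)}\right) = - \frac{30 \left(-55 + \frac{16}{3364}\right)}{7} = - \frac{30 \left(-55 + 16 \cdot \frac{1}{3364}\right)}{7} = - \frac{30 \left(-55 + \frac{4}{841}\right)}{7} = \left(- \frac{30}{7}\right) \left(- \frac{46251}{841}\right) = \frac{1387530}{5887}$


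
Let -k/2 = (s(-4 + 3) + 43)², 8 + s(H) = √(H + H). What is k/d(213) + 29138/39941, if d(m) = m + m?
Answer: -42641449/8507433 - 70*I*√2/213 ≈ -5.0123 - 0.46477*I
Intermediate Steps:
s(H) = -8 + √2*√H (s(H) = -8 + √(H + H) = -8 + √(2*H) = -8 + √2*√H)
k = -2*(35 + I*√2)² (k = -2*((-8 + √2*√(-4 + 3)) + 43)² = -2*((-8 + √2*√(-1)) + 43)² = -2*((-8 + √2*I) + 43)² = -2*((-8 + I*√2) + 43)² = -2*(35 + I*√2)² ≈ -2446.0 - 197.99*I)
d(m) = 2*m
k/d(213) + 29138/39941 = (-2446 - 140*I*√2)/((2*213)) + 29138/39941 = (-2446 - 140*I*√2)/426 + 29138*(1/39941) = (-2446 - 140*I*√2)*(1/426) + 29138/39941 = (-1223/213 - 70*I*√2/213) + 29138/39941 = -42641449/8507433 - 70*I*√2/213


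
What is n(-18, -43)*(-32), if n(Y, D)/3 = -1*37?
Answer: 3552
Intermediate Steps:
n(Y, D) = -111 (n(Y, D) = 3*(-1*37) = 3*(-37) = -111)
n(-18, -43)*(-32) = -111*(-32) = 3552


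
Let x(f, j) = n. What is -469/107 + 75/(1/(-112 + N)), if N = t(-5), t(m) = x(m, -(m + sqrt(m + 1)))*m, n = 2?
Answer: -979519/107 ≈ -9154.4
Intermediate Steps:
x(f, j) = 2
t(m) = 2*m
N = -10 (N = 2*(-5) = -10)
-469/107 + 75/(1/(-112 + N)) = -469/107 + 75/(1/(-112 - 10)) = -469*1/107 + 75/(1/(-122)) = -469/107 + 75/(-1/122) = -469/107 + 75*(-122) = -469/107 - 9150 = -979519/107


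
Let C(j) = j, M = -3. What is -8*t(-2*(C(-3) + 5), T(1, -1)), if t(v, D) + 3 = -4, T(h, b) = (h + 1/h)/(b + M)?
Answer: 56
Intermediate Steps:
T(h, b) = (h + 1/h)/(-3 + b) (T(h, b) = (h + 1/h)/(b - 3) = (h + 1/h)/(-3 + b))
t(v, D) = -7 (t(v, D) = -3 - 4 = -7)
-8*t(-2*(C(-3) + 5), T(1, -1)) = -8*(-7) = 56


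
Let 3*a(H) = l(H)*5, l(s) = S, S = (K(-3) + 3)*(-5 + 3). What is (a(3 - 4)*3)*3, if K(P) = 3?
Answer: -180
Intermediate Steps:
S = -12 (S = (3 + 3)*(-5 + 3) = 6*(-2) = -12)
l(s) = -12
a(H) = -20 (a(H) = (-12*5)/3 = (⅓)*(-60) = -20)
(a(3 - 4)*3)*3 = -20*3*3 = -60*3 = -180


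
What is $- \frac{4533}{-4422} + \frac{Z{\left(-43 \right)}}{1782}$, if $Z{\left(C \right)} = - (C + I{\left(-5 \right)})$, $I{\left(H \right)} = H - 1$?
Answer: $\frac{62837}{59697} \approx 1.0526$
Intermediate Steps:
$I{\left(H \right)} = -1 + H$
$Z{\left(C \right)} = 6 - C$ ($Z{\left(C \right)} = - (C - 6) = - (-6 + C) = 6 - C$)
$- \frac{4533}{-4422} + \frac{Z{\left(-43 \right)}}{1782} = - \frac{4533}{-4422} + \frac{6 - -43}{1782} = \left(-4533\right) \left(- \frac{1}{4422}\right) + \left(6 + 43\right) \frac{1}{1782} = \frac{1511}{1474} + 49 \cdot \frac{1}{1782} = \frac{1511}{1474} + \frac{49}{1782} = \frac{62837}{59697}$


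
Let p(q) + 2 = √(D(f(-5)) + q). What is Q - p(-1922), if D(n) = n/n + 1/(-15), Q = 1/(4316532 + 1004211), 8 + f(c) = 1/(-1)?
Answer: 10641487/5320743 - 4*I*√27015/15 ≈ 2.0 - 43.83*I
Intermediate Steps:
f(c) = -9 (f(c) = -8 + 1/(-1) = -8 - 1 = -9)
Q = 1/5320743 ≈ 1.8794e-7
D(n) = 14/15 (D(n) = 1 + 1*(-1/15) = 1 - 1/15 = 14/15)
p(q) = -2 + √(14/15 + q)
Q - p(-1922) = 1/5320743 - (-2 + √(210 + 225*(-1922))/15) = 1/5320743 - (-2 + √(210 - 432450)/15) = 1/5320743 - (-2 + √(-432240)/15) = 1/5320743 - (-2 + (4*I*√27015)/15) = 1/5320743 - (-2 + 4*I*√27015/15) = 1/5320743 + (2 - 4*I*√27015/15) = 10641487/5320743 - 4*I*√27015/15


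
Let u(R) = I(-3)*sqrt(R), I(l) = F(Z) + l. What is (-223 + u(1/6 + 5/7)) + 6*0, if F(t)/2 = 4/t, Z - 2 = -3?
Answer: -223 - 11*sqrt(1554)/42 ≈ -233.32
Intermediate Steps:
Z = -1 (Z = 2 - 3 = -1)
F(t) = 8/t (F(t) = 2*(4/t) = 8/t)
I(l) = -8 + l (I(l) = 8/(-1) + l = 8*(-1) + l = -8 + l)
u(R) = -11*sqrt(R) (u(R) = (-8 - 3)*sqrt(R) = -11*sqrt(R))
(-223 + u(1/6 + 5/7)) + 6*0 = (-223 - 11*sqrt(1/6 + 5/7)) + 6*0 = (-223 - 11*sqrt(1*(1/6) + 5*(1/7))) + 0 = (-223 - 11*sqrt(1/6 + 5/7)) + 0 = (-223 - 11*sqrt(1554)/42) + 0 = -223 - 11*sqrt(1554)/42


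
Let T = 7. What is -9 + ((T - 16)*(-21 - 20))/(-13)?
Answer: -486/13 ≈ -37.385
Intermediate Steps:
-9 + ((T - 16)*(-21 - 20))/(-13) = -9 + ((7 - 16)*(-21 - 20))/(-13) = -9 - 9*(-41)*(-1/13) = -9 + 369*(-1/13) = -9 - 369/13 = -486/13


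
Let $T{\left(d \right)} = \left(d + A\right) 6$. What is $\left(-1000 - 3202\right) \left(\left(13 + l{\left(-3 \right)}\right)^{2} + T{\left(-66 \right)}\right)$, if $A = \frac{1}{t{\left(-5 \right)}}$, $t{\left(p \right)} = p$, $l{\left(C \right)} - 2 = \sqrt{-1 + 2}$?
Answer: $\frac{2966612}{5} \approx 5.9332 \cdot 10^{5}$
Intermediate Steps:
$l{\left(C \right)} = 3$ ($l{\left(C \right)} = 2 + \sqrt{-1 + 2} = 2 + \sqrt{1} = 2 + 1 = 3$)
$A = - \frac{1}{5}$ ($A = \frac{1}{-5} = - \frac{1}{5} \approx -0.2$)
$T{\left(d \right)} = - \frac{6}{5} + 6 d$ ($T{\left(d \right)} = \left(d - \frac{1}{5}\right) 6 = \left(- \frac{1}{5} + d\right) 6 = - \frac{6}{5} + 6 d$)
$\left(-1000 - 3202\right) \left(\left(13 + l{\left(-3 \right)}\right)^{2} + T{\left(-66 \right)}\right) = \left(-1000 - 3202\right) \left(\left(13 + 3\right)^{2} + \left(- \frac{6}{5} + 6 \left(-66\right)\right)\right) = - 4202 \left(16^{2} - \frac{1986}{5}\right) = - 4202 \left(256 - \frac{1986}{5}\right) = \left(-4202\right) \left(- \frac{706}{5}\right) = \frac{2966612}{5}$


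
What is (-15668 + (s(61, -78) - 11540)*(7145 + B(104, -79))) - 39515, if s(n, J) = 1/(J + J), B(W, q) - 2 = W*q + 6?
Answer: 1905047635/156 ≈ 1.2212e+7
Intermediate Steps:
B(W, q) = 8 + W*q (B(W, q) = 2 + (W*q + 6) = 2 + (6 + W*q) = 8 + W*q)
s(n, J) = 1/(2*J)
(-15668 + (s(61, -78) - 11540)*(7145 + B(104, -79))) - 39515 = (-15668 + ((1/2)/(-78) - 11540)*(7145 + (8 + 104*(-79)))) - 39515 = (-15668 + ((1/2)*(-1/78) - 11540)*(7145 + (8 - 8216))) - 39515 = (-15668 + (-1/156 - 11540)*(7145 - 8208)) - 39515 = (-15668 - 1800241/156*(-1063)) - 39515 = (-15668 + 1913656183/156) - 39515 = 1911211975/156 - 39515 = 1905047635/156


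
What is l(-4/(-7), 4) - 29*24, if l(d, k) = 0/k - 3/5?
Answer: -3483/5 ≈ -696.60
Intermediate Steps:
l(d, k) = -⅗ (l(d, k) = 0 - 3*⅕ = 0 - ⅗ = -⅗)
l(-4/(-7), 4) - 29*24 = -⅗ - 29*24 = -⅗ - 696 = -3483/5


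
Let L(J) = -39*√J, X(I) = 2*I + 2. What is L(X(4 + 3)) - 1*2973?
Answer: -3129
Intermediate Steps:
X(I) = 2 + 2*I
L(X(4 + 3)) - 1*2973 = -39*√(2 + 2*(4 + 3)) - 1*2973 = -39*√(2 + 2*7) - 2973 = -39*√(2 + 14) - 2973 = -39*√16 - 2973 = -39*4 - 2973 = -156 - 2973 = -3129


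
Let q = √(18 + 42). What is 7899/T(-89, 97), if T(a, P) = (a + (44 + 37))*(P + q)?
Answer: -766203/74792 + 7899*√15/37396 ≈ -9.4264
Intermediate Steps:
q = 2*√15 (q = √60 = 2*√15 ≈ 7.7460)
T(a, P) = (81 + a)*(P + 2*√15) (T(a, P) = (a + (44 + 37))*(P + 2*√15) = (a + 81)*(P + 2*√15) = (81 + a)*(P + 2*√15))
7899/T(-89, 97) = 7899/(81*97 + 162*√15 + 97*(-89) + 2*(-89)*√15) = 7899/(7857 + 162*√15 - 8633 - 178*√15) = 7899/(-776 - 16*√15)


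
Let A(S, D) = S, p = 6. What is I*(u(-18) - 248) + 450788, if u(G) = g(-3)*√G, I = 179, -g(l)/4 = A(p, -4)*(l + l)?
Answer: 406396 + 77328*I*√2 ≈ 4.064e+5 + 1.0936e+5*I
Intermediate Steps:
g(l) = -48*l (g(l) = -24*(l + l) = -24*2*l = -48*l)
u(G) = 144*√G (u(G) = (-48*(-3))*√G = 144*√G)
I*(u(-18) - 248) + 450788 = 179*(144*√(-18) - 248) + 450788 = 179*(144*(3*I*√2) - 248) + 450788 = 179*(432*I*√2 - 248) + 450788 = 179*(-248 + 432*I*√2) + 450788 = (-44392 + 77328*I*√2) + 450788 = 406396 + 77328*I*√2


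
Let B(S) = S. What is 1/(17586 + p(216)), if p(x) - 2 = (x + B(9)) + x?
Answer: 1/18029 ≈ 5.5466e-5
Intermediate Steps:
p(x) = 11 + 2*x (p(x) = 2 + ((x + 9) + x) = 2 + ((9 + x) + x) = 2 + (9 + 2*x) = 11 + 2*x)
1/(17586 + p(216)) = 1/(17586 + (11 + 2*216)) = 1/(17586 + (11 + 432)) = 1/(17586 + 443) = 1/18029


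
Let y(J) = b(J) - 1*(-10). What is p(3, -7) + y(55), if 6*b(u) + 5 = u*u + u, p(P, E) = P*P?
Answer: 1063/2 ≈ 531.50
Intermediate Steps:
p(P, E) = P**2
b(u) = -5/6 + u/6 + u**2/6 (b(u) = -5/6 + (u*u + u)/6 = -5/6 + (u**2 + u)/6 = -5/6 + (u + u**2)/6 = -5/6 + (u/6 + u**2/6) = -5/6 + u/6 + u**2/6)
y(J) = 55/6 + J/6 + J**2/6 (y(J) = (-5/6 + J/6 + J**2/6) - 1*(-10) = (-5/6 + J/6 + J**2/6) + 10 = 55/6 + J/6 + J**2/6)
p(3, -7) + y(55) = 3**2 + (55/6 + (1/6)*55 + (1/6)*55**2) = 9 + (55/6 + 55/6 + (1/6)*3025) = 9 + (55/6 + 55/6 + 3025/6) = 9 + 1045/2 = 1063/2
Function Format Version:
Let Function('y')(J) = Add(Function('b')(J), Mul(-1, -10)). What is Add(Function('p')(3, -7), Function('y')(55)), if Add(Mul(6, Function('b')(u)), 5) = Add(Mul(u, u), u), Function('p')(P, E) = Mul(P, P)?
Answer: Rational(1063, 2) ≈ 531.50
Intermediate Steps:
Function('p')(P, E) = Pow(P, 2)
Function('b')(u) = Add(Rational(-5, 6), Mul(Rational(1, 6), u), Mul(Rational(1, 6), Pow(u, 2))) (Function('b')(u) = Add(Rational(-5, 6), Mul(Rational(1, 6), Add(Mul(u, u), u))) = Add(Rational(-5, 6), Mul(Rational(1, 6), Add(Pow(u, 2), u))) = Add(Rational(-5, 6), Mul(Rational(1, 6), Add(u, Pow(u, 2)))) = Add(Rational(-5, 6), Add(Mul(Rational(1, 6), u), Mul(Rational(1, 6), Pow(u, 2)))) = Add(Rational(-5, 6), Mul(Rational(1, 6), u), Mul(Rational(1, 6), Pow(u, 2))))
Function('y')(J) = Add(Rational(55, 6), Mul(Rational(1, 6), J), Mul(Rational(1, 6), Pow(J, 2))) (Function('y')(J) = Add(Add(Rational(-5, 6), Mul(Rational(1, 6), J), Mul(Rational(1, 6), Pow(J, 2))), Mul(-1, -10)) = Add(Add(Rational(-5, 6), Mul(Rational(1, 6), J), Mul(Rational(1, 6), Pow(J, 2))), 10) = Add(Rational(55, 6), Mul(Rational(1, 6), J), Mul(Rational(1, 6), Pow(J, 2))))
Add(Function('p')(3, -7), Function('y')(55)) = Add(Pow(3, 2), Add(Rational(55, 6), Mul(Rational(1, 6), 55), Mul(Rational(1, 6), Pow(55, 2)))) = Add(9, Add(Rational(55, 6), Rational(55, 6), Mul(Rational(1, 6), 3025))) = Add(9, Add(Rational(55, 6), Rational(55, 6), Rational(3025, 6))) = Add(9, Rational(1045, 2)) = Rational(1063, 2)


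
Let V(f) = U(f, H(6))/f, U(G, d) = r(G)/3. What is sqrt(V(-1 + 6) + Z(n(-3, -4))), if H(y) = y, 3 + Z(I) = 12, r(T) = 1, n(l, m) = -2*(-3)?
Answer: 2*sqrt(510)/15 ≈ 3.0111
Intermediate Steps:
n(l, m) = 6
Z(I) = 9 (Z(I) = -3 + 12 = 9)
U(G, d) = 1/3
V(f) = 1/(3*f)
sqrt(V(-1 + 6) + Z(n(-3, -4))) = sqrt(1/(3*(-1 + 6)) + 9) = sqrt((1/3)/5 + 9) = sqrt((1/3)*(1/5) + 9) = sqrt(1/15 + 9) = sqrt(136/15) = 2*sqrt(510)/15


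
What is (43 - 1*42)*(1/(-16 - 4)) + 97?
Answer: 1939/20 ≈ 96.950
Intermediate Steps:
(43 - 1*42)*(1/(-16 - 4)) + 97 = (43 - 42)*(1/(-20)) + 97 = 1*(1*(-1/20)) + 97 = 1*(-1/20) + 97 = -1/20 + 97 = 1939/20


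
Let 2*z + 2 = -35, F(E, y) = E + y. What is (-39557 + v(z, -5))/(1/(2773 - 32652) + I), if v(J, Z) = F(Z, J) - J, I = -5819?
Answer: 591036499/86932951 ≈ 6.7988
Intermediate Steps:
z = -37/2 (z = -1 + (½)*(-35) = -1 - 35/2 = -37/2 ≈ -18.500)
v(J, Z) = Z (v(J, Z) = (Z + J) - J = (J + Z) - J = Z)
(-39557 + v(z, -5))/(1/(2773 - 32652) + I) = (-39557 - 5)/(1/(2773 - 32652) - 5819) = -39562/(1/(-29879) - 5819) = -39562/(-1/29879 - 5819) = -39562/(-173865902/29879) = -39562*(-29879/173865902) = 591036499/86932951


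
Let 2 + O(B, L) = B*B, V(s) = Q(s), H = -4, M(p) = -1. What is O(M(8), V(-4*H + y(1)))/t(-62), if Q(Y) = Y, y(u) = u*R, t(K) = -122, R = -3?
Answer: 1/122 ≈ 0.0081967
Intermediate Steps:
y(u) = -3*u (y(u) = u*(-3) = -3*u)
V(s) = s
O(B, L) = -2 + B**2 (O(B, L) = -2 + B*B = -2 + B**2)
O(M(8), V(-4*H + y(1)))/t(-62) = (-2 + (-1)**2)/(-122) = (-2 + 1)*(-1/122) = -1*(-1/122) = 1/122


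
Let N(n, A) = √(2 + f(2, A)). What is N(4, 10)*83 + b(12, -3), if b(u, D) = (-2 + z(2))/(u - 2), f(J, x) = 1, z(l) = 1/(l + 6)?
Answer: -3/16 + 83*√3 ≈ 143.57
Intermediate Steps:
z(l) = 1/(6 + l)
b(u, D) = -15/(8*(-2 + u)) (b(u, D) = (-2 + 1/(6 + 2))/(u - 2) = (-2 + 1/8)/(-2 + u) = (-2 + ⅛)/(-2 + u) = -15/(8*(-2 + u)))
N(n, A) = √3 (N(n, A) = √(2 + 1) = √3)
N(4, 10)*83 + b(12, -3) = √3*83 - 15/(-16 + 8*12) = 83*√3 - 15/(-16 + 96) = 83*√3 - 15/80 = 83*√3 - 15*1/80 = 83*√3 - 3/16 = -3/16 + 83*√3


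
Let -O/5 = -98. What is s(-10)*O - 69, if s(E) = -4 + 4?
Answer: -69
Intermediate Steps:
s(E) = 0
O = 490 (O = -5*(-98) = 490)
s(-10)*O - 69 = 0*490 - 69 = 0 - 69 = -69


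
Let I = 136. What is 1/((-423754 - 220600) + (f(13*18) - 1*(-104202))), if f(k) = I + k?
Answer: -1/539782 ≈ -1.8526e-6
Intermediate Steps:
f(k) = 136 + k
1/((-423754 - 220600) + (f(13*18) - 1*(-104202))) = 1/((-423754 - 220600) + ((136 + 13*18) - 1*(-104202))) = 1/(-644354 + ((136 + 234) + 104202)) = 1/(-644354 + (370 + 104202)) = 1/(-644354 + 104572) = 1/(-539782) = -1/539782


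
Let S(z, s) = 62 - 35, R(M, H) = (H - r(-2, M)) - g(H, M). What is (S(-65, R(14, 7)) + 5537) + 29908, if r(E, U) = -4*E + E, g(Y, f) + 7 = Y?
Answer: 35472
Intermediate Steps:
g(Y, f) = -7 + Y
r(E, U) = -3*E
R(M, H) = 1 (R(M, H) = (H - (-3)*(-2)) - (-7 + H) = (H - 1*6) + (7 - H) = (H - 6) + (7 - H) = (-6 + H) + (7 - H) = 1)
S(z, s) = 27
(S(-65, R(14, 7)) + 5537) + 29908 = (27 + 5537) + 29908 = 5564 + 29908 = 35472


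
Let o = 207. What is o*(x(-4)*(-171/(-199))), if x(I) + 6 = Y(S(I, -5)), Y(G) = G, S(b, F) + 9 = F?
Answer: -707940/199 ≈ -3557.5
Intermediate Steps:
S(b, F) = -9 + F
x(I) = -20 (x(I) = -6 + (-9 - 5) = -6 - 14 = -20)
o*(x(-4)*(-171/(-199))) = 207*(-(-3420)/(-199)) = 207*(-(-3420)*(-1)/199) = 207*(-20*171/199) = 207*(-3420/199) = -707940/199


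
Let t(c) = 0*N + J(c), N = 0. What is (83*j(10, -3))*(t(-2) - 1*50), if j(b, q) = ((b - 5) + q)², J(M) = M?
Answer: -17264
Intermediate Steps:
t(c) = c (t(c) = 0*0 + c = 0 + c = c)
j(b, q) = (-5 + b + q)² (j(b, q) = ((-5 + b) + q)² = (-5 + b + q)²)
(83*j(10, -3))*(t(-2) - 1*50) = (83*(-5 + 10 - 3)²)*(-2 - 1*50) = (83*2²)*(-2 - 50) = (83*4)*(-52) = 332*(-52) = -17264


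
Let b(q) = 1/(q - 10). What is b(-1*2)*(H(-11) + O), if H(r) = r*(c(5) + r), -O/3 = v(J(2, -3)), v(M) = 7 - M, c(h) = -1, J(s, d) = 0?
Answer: -37/4 ≈ -9.2500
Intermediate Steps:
b(q) = 1/(-10 + q)
O = -21 (O = -3*(7 - 1*0) = -3*(7 + 0) = -3*7 = -21)
H(r) = r*(-1 + r)
b(-1*2)*(H(-11) + O) = (-11*(-1 - 11) - 21)/(-10 - 1*2) = (-11*(-12) - 21)/(-10 - 2) = (132 - 21)/(-12) = -1/12*111 = -37/4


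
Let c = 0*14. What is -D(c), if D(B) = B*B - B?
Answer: 0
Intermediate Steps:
c = 0
D(B) = B² - B
-D(c) = -0*(-1 + 0) = -0*(-1) = -1*0 = 0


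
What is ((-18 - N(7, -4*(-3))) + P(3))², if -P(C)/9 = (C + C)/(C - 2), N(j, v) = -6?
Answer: 4356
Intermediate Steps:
P(C) = -18*C/(-2 + C) (P(C) = -9*(C + C)/(C - 2) = -9*2*C/(-2 + C) = -18*C/(-2 + C))
((-18 - N(7, -4*(-3))) + P(3))² = ((-18 - 1*(-6)) - 18*3/(-2 + 3))² = ((-18 + 6) - 18*3/1)² = (-12 - 18*3*1)² = (-12 - 54)² = (-66)² = 4356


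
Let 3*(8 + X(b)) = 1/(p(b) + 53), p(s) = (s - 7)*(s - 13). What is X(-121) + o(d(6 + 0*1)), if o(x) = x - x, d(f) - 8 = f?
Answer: -412919/51615 ≈ -8.0000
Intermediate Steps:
d(f) = 8 + f
o(x) = 0
p(s) = (-13 + s)*(-7 + s) (p(s) = (-7 + s)*(-13 + s) = (-13 + s)*(-7 + s))
X(b) = -8 + 1/(3*(144 + b² - 20*b)) (X(b) = -8 + 1/(3*((91 + b² - 20*b) + 53)) = -8 + 1/(3*(144 + b² - 20*b)))
X(-121) + o(d(6 + 0*1)) = (-3455 - 24*(-121)² + 480*(-121))/(3*(144 + (-121)² - 20*(-121))) + 0 = (-3455 - 24*14641 - 58080)/(3*(144 + 14641 + 2420)) + 0 = (⅓)*(-3455 - 351384 - 58080)/17205 + 0 = (⅓)*(1/17205)*(-412919) + 0 = -412919/51615 + 0 = -412919/51615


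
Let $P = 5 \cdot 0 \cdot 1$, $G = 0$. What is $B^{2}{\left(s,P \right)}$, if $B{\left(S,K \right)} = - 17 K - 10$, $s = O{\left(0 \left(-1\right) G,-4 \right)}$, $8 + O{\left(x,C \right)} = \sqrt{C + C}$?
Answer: $100$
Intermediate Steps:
$O{\left(x,C \right)} = -8 + \sqrt{2} \sqrt{C}$ ($O{\left(x,C \right)} = -8 + \sqrt{C + C} = -8 + \sqrt{2 C} = -8 + \sqrt{2} \sqrt{C}$)
$P = 0$ ($P = 0 \cdot 1 = 0$)
$s = -8 + 2 i \sqrt{2}$ ($s = -8 + \sqrt{2} \sqrt{-4} = -8 + \sqrt{2} \cdot 2 i = -8 + 2 i \sqrt{2} \approx -8.0 + 2.8284 i$)
$B{\left(S,K \right)} = -10 - 17 K$
$B^{2}{\left(s,P \right)} = \left(-10 - 0\right)^{2} = \left(-10 + 0\right)^{2} = \left(-10\right)^{2} = 100$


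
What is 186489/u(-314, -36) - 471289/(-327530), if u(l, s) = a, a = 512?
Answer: 4380145867/11978240 ≈ 365.68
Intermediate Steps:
u(l, s) = 512
186489/u(-314, -36) - 471289/(-327530) = 186489/512 - 471289/(-327530) = 186489*(1/512) - 471289*(-1/327530) = 186489/512 + 67327/46790 = 4380145867/11978240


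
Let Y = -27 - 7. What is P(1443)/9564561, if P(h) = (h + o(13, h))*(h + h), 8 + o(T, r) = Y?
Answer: 449254/1062729 ≈ 0.42274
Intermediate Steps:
Y = -34
o(T, r) = -42 (o(T, r) = -8 - 34 = -42)
P(h) = 2*h*(-42 + h) (P(h) = (h - 42)*(h + h) = (-42 + h)*(2*h) = 2*h*(-42 + h))
P(1443)/9564561 = (2*1443*(-42 + 1443))/9564561 = (2*1443*1401)*(1/9564561) = 4043286*(1/9564561) = 449254/1062729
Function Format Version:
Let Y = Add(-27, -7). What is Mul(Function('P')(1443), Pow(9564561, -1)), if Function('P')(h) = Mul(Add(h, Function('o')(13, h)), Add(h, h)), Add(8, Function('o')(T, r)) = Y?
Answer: Rational(449254, 1062729) ≈ 0.42274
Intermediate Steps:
Y = -34
Function('o')(T, r) = -42 (Function('o')(T, r) = Add(-8, -34) = -42)
Function('P')(h) = Mul(2, h, Add(-42, h)) (Function('P')(h) = Mul(Add(h, -42), Add(h, h)) = Mul(Add(-42, h), Mul(2, h)) = Mul(2, h, Add(-42, h)))
Mul(Function('P')(1443), Pow(9564561, -1)) = Mul(Mul(2, 1443, Add(-42, 1443)), Pow(9564561, -1)) = Mul(Mul(2, 1443, 1401), Rational(1, 9564561)) = Mul(4043286, Rational(1, 9564561)) = Rational(449254, 1062729)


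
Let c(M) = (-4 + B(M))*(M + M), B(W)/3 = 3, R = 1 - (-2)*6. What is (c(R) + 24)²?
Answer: 23716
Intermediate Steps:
R = 13 (R = 1 - 1*(-12) = 1 + 12 = 13)
B(W) = 9 (B(W) = 3*3 = 9)
c(M) = 10*M (c(M) = (-4 + 9)*(M + M) = 5*(2*M) = 10*M)
(c(R) + 24)² = (10*13 + 24)² = (130 + 24)² = 154² = 23716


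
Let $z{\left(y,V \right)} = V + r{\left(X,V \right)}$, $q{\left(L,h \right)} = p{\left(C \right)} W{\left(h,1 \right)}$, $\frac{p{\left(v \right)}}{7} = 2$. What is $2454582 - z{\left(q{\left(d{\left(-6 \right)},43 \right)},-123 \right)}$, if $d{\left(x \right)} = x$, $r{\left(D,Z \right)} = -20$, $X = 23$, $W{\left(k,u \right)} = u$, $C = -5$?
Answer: $2454725$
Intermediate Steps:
$p{\left(v \right)} = 14$ ($p{\left(v \right)} = 7 \cdot 2 = 14$)
$q{\left(L,h \right)} = 14$ ($q{\left(L,h \right)} = 14 \cdot 1 = 14$)
$z{\left(y,V \right)} = -20 + V$ ($z{\left(y,V \right)} = V - 20 = -20 + V$)
$2454582 - z{\left(q{\left(d{\left(-6 \right)},43 \right)},-123 \right)} = 2454582 - \left(-20 - 123\right) = 2454582 - -143 = 2454582 + 143 = 2454725$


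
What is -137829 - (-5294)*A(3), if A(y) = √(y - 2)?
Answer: -132535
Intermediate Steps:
A(y) = √(-2 + y)
-137829 - (-5294)*A(3) = -137829 - (-5294)*√(-2 + 3) = -137829 - (-5294)*√1 = -137829 - (-5294) = -137829 - 1*(-5294) = -137829 + 5294 = -132535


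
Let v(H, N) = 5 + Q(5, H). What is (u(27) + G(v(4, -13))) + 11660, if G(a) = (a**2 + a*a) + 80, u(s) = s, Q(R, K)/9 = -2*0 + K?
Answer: 15129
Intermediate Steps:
Q(R, K) = 9*K (Q(R, K) = 9*(-2*0 + K) = 9*(0 + K) = 9*K)
v(H, N) = 5 + 9*H
G(a) = 80 + 2*a**2 (G(a) = (a**2 + a**2) + 80 = 2*a**2 + 80 = 80 + 2*a**2)
(u(27) + G(v(4, -13))) + 11660 = (27 + (80 + 2*(5 + 9*4)**2)) + 11660 = (27 + (80 + 2*(5 + 36)**2)) + 11660 = (27 + (80 + 2*41**2)) + 11660 = (27 + (80 + 2*1681)) + 11660 = (27 + (80 + 3362)) + 11660 = (27 + 3442) + 11660 = 3469 + 11660 = 15129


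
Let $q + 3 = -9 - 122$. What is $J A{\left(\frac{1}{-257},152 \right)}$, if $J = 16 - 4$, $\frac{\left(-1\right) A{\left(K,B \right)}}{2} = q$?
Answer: $3216$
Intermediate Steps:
$q = -134$ ($q = -3 - 131 = -134$)
$A{\left(K,B \right)} = 268$ ($A{\left(K,B \right)} = \left(-2\right) \left(-134\right) = 268$)
$J = 12$ ($J = 16 - 4 = 12$)
$J A{\left(\frac{1}{-257},152 \right)} = 12 \cdot 268 = 3216$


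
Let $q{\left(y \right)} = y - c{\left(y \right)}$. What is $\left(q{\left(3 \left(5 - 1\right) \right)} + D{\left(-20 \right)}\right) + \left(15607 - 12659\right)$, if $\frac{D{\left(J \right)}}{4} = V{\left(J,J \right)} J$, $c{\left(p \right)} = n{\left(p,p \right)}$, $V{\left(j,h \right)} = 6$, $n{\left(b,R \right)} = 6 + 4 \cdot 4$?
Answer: $2458$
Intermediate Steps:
$n{\left(b,R \right)} = 22$ ($n{\left(b,R \right)} = 6 + 16 = 22$)
$c{\left(p \right)} = 22$
$q{\left(y \right)} = -22 + y$ ($q{\left(y \right)} = y - 22 = -22 + y$)
$D{\left(J \right)} = 24 J$ ($D{\left(J \right)} = 4 \cdot 6 J = 24 J$)
$\left(q{\left(3 \left(5 - 1\right) \right)} + D{\left(-20 \right)}\right) + \left(15607 - 12659\right) = \left(\left(-22 + 3 \left(5 - 1\right)\right) + 24 \left(-20\right)\right) + \left(15607 - 12659\right) = \left(\left(-22 + 3 \cdot 4\right) - 480\right) + \left(15607 - 12659\right) = \left(\left(-22 + 12\right) - 480\right) + 2948 = \left(-10 - 480\right) + 2948 = -490 + 2948 = 2458$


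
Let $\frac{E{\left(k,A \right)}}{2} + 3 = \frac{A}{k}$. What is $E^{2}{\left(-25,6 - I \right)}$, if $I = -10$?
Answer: $\frac{33124}{625} \approx 52.998$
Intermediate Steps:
$E{\left(k,A \right)} = -6 + \frac{2 A}{k}$ ($E{\left(k,A \right)} = -6 + 2 \frac{A}{k} = -6 + \frac{2 A}{k}$)
$E^{2}{\left(-25,6 - I \right)} = \left(-6 + \frac{2 \left(6 - -10\right)}{-25}\right)^{2} = \left(-6 + 2 \left(6 + 10\right) \left(- \frac{1}{25}\right)\right)^{2} = \left(-6 + 2 \cdot 16 \left(- \frac{1}{25}\right)\right)^{2} = \left(-6 - \frac{32}{25}\right)^{2} = \left(- \frac{182}{25}\right)^{2} = \frac{33124}{625}$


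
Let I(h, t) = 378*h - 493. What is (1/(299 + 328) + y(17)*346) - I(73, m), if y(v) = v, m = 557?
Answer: -13304312/627 ≈ -21219.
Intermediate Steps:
I(h, t) = -493 + 378*h
(1/(299 + 328) + y(17)*346) - I(73, m) = (1/(299 + 328) + 17*346) - (-493 + 378*73) = (1/627 + 5882) - (-493 + 27594) = (1/627 + 5882) - 1*27101 = 3688015/627 - 27101 = -13304312/627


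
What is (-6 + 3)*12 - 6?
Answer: -42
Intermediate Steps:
(-6 + 3)*12 - 6 = -3*12 - 6 = -36 - 6 = -42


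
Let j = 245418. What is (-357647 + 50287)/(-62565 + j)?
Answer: -307360/182853 ≈ -1.6809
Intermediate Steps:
(-357647 + 50287)/(-62565 + j) = (-357647 + 50287)/(-62565 + 245418) = -307360/182853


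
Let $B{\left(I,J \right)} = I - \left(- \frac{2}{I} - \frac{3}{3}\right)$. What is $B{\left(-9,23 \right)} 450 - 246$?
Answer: $-3946$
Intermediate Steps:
$B{\left(I,J \right)} = 1 + I + \frac{2}{I}$ ($B{\left(I,J \right)} = I - \left(- \frac{2}{I} - 1\right) = I - \left(-1 - \frac{2}{I}\right) = I + \left(1 + \frac{2}{I}\right) = 1 + I + \frac{2}{I}$)
$B{\left(-9,23 \right)} 450 - 246 = \left(1 - 9 + \frac{2}{-9}\right) 450 - 246 = \left(1 - 9 + 2 \left(- \frac{1}{9}\right)\right) 450 - 246 = \left(1 - 9 - \frac{2}{9}\right) 450 - 246 = \left(- \frac{74}{9}\right) 450 - 246 = -3700 - 246 = -3946$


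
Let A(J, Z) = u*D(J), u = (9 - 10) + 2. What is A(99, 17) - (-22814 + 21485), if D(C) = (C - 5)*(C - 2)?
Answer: 10447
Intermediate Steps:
D(C) = (-5 + C)*(-2 + C)
u = 1 (u = -1 + 2 = 1)
A(J, Z) = 10 + J² - 7*J (A(J, Z) = 1*(10 + J² - 7*J) = 10 + J² - 7*J)
A(99, 17) - (-22814 + 21485) = (10 + 99² - 7*99) - (-22814 + 21485) = (10 + 9801 - 693) - 1*(-1329) = 9118 + 1329 = 10447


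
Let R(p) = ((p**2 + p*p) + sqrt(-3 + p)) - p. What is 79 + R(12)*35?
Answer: 9844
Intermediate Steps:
R(p) = sqrt(-3 + p) - p + 2*p**2 (R(p) = ((p**2 + p**2) + sqrt(-3 + p)) - p = (2*p**2 + sqrt(-3 + p)) - p = (sqrt(-3 + p) + 2*p**2) - p = sqrt(-3 + p) - p + 2*p**2)
79 + R(12)*35 = 79 + (sqrt(-3 + 12) - 1*12 + 2*12**2)*35 = 79 + (sqrt(9) - 12 + 2*144)*35 = 79 + (3 - 12 + 288)*35 = 79 + 279*35 = 79 + 9765 = 9844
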